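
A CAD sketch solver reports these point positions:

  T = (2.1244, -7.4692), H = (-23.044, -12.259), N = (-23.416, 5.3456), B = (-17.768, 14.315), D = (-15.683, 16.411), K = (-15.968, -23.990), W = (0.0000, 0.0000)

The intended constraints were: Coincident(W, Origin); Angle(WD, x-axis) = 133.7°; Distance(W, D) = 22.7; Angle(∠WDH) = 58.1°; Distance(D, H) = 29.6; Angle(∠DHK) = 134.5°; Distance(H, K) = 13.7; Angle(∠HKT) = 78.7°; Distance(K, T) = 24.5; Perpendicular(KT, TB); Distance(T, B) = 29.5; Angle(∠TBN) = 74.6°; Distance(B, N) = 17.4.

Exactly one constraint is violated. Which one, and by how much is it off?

Distance(B, N) = 17.4 — off by 6.80.

W = (0.00, 0.00) ✓; WD at 133.7° ✓; |WD| = 22.70 ✓; ∠WDH = 58.10° ✓; |DH| = 29.60 ✓; ∠DHK = 134.5° ✓; |HK| = 13.70 ✓; ∠HKT = 78.70° ✓; |KT| = 24.50 ✓; ∠(KT, TB) = 90.00° ✓; |TB| = 29.50 ✓; ∠TBN = 74.60° ✓; |BN| = 10.60 ✗.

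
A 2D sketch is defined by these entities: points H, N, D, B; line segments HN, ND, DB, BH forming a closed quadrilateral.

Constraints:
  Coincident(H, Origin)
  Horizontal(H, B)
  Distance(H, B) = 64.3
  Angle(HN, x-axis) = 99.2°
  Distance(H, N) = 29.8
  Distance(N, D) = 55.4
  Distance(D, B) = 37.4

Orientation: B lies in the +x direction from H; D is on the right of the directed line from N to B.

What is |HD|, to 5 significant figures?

32.774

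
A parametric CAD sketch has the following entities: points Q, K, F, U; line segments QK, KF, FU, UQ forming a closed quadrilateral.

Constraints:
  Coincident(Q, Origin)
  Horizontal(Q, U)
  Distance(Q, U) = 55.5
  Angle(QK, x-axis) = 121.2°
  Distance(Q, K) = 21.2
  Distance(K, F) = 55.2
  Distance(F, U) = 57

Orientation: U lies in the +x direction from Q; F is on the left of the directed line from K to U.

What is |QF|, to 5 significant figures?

61.443

Checks: |KF| = 55.20 ✓; |FU| = 57.00 ✓.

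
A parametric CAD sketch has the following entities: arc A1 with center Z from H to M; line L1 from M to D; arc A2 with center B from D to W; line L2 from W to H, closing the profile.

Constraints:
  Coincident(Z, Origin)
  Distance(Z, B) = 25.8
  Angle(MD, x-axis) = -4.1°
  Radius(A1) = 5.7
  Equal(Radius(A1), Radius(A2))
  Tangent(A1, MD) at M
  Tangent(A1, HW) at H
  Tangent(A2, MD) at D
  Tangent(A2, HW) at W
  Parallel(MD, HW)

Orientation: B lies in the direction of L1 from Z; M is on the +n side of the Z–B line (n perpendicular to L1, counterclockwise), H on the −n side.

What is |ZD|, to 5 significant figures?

26.422

The slot axis is L1's direction at -4.1°, so u = (cos -4.1°, sin -4.1°) = (0.99744, -0.071497) and n = (−sin -4.1°, cos -4.1°) = (0.071497, 0.99744). Z is at the origin and B lies 25.8 along u from Z, so B = 25.8·u = (25.734, -1.8446). Tangency of A1 to both parallel lines with radius 5.7 puts M and H at Z ± 5.7·n: M = (0.40754, 5.6854), H = (-0.40754, -5.6854). Equal radii place D and W the same way about B: D = B + 5.7·n = (26.142, 3.8408), W = B − 5.7·n = (25.326, -7.5300). Then |ZD| = |D − Z| = 26.422.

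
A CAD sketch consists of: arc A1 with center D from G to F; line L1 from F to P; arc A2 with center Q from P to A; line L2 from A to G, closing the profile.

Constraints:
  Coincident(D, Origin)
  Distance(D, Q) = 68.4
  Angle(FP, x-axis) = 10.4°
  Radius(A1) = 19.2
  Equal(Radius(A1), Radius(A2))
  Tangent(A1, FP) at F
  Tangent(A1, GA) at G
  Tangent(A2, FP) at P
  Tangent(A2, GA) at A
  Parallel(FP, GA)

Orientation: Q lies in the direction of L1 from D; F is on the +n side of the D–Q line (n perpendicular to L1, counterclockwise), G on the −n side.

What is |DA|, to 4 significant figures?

71.04

Tangency of A1 to both parallel lines with radius 19.2 puts F and G at D ± 19.2·n: F = (-3.466, 18.88), G = (3.466, -18.88). Equal radii place P and A the same way about Q: P = Q + 19.2·n = (63.81, 31.23), A = Q − 19.2·n = (70.74, -6.537). Then |DA| = |A − D| = 71.04.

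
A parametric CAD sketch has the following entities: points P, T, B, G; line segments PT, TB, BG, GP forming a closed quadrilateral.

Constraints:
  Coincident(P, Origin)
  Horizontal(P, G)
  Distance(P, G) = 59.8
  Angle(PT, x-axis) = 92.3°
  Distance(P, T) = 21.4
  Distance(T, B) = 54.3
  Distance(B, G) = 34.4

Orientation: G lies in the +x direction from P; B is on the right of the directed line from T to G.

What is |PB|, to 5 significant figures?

39.052

Checks: |TB| = 54.30 ✓; |BG| = 34.40 ✓.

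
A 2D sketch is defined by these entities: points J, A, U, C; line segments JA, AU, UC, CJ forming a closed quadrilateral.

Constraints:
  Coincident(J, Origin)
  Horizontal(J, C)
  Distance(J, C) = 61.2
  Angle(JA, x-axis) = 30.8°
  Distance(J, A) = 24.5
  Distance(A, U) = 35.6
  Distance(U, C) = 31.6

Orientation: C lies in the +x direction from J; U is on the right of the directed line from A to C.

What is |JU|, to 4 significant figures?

41.32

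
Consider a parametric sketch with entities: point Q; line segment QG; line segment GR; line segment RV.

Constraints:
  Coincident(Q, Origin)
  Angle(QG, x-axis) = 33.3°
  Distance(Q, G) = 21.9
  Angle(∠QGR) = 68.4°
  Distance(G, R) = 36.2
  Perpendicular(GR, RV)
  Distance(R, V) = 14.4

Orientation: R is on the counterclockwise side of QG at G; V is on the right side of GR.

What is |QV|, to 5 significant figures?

44.723

Q is at the origin; QG runs at 33.3° with length 21.9, so G = 21.9·(cos 33.3°, sin 33.3°) = (18.304, 12.024). ∠QGR = 68.4°, so GR runs at 33.3° + (180° − 68.4°) = 144.90° from the x-axis; with |GR| = 36.2, R = G + 36.2·(cos 144.90°, sin 144.90°) = (-11.313, 32.839). GR is perpendicular to RV; with |RV| = 14.4 on the right of GR, V = R + 14.4·(0.57501, 0.81815) = (-3.0328, 44.620). Then |QV| = |V − Q| = 44.723.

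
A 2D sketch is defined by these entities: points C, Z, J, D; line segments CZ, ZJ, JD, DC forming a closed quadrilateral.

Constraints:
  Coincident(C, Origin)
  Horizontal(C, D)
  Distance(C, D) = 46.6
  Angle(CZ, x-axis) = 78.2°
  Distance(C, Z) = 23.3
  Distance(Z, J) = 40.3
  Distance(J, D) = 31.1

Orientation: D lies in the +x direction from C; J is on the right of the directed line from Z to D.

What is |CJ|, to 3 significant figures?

24.3

C is at the origin; C and D share the same y with |CD| = 46.6 and D in +x, so D = (46.6, 0). CZ runs at 78.2° with |CZ| = 23.3, so Z = (4.76, 22.8). J is determined by |ZJ| = 40.3 and |JD| = 31.1 together: it lies at the intersection of circle(Z, 40.3) and circle(D, 31.1). With |ZD| = 47.6, the foot of the radical line on ZD is 30.7 from Z and the perpendicular offset is √(40.3² − 30.7²) = 26.1. Taking the right-of-ZD solution: J = (19.2, -14.8).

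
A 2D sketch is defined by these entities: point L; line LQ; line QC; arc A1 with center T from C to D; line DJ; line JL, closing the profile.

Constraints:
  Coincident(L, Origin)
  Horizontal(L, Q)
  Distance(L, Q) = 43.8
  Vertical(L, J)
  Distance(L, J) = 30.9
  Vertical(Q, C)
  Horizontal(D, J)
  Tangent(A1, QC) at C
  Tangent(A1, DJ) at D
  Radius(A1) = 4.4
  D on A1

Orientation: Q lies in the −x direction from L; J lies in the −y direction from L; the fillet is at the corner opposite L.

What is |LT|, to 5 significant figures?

47.483

LJ is vertical with |LJ| = 30.9 and J on the −y side, so J = (0.0000, -30.900). The virtual corner opposite L is at (-43.800, -30.900). A1 meets QC tangentially, so TC is at right angles to QC and A1 meets DJ tangentially, so TD is at right angles to DJ, with radius 4.4, so the center T sits 4.4 in from both sides at T = (-39.400, -26.500). Then |LT| = |T − L| = 47.483.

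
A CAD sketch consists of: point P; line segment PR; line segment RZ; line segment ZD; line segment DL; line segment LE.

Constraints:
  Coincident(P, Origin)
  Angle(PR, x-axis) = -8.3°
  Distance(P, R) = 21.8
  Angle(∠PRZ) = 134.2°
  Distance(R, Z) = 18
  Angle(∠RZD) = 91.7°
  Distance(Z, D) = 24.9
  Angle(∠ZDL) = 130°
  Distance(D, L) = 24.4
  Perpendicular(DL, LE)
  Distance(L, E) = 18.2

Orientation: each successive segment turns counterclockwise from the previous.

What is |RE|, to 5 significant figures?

29.871

P is at the origin; PR runs at -8.3° with length 21.8, so R = (21.572, -3.1470). ∠PRZ = 134.2° gives RZ at 37.500° from the x-axis; with |RZ| = 18.0, Z = (35.852, 7.8107). ∠RZD = 91.7° gives ZD at 125.80° from the x-axis; with |ZD| = 24.9, D = (21.287, 28.006). ∠ZDL = 130.0° gives DL at 175.80° from the x-axis; with |DL| = 24.4, L = (-3.0479, 29.793). DL is perpendicular to LE, so LE runs at -94.200°; with |LE| = 18.2, E = (-4.3808, 11.642). Then |RE| = |E − R| = 29.871.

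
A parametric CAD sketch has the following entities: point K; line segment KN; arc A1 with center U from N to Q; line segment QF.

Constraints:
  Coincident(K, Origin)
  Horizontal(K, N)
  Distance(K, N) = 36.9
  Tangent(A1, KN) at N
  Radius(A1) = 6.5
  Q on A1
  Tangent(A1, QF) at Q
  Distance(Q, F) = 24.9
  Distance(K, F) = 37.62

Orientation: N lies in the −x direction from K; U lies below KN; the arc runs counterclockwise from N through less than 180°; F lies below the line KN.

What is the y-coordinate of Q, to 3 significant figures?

-11.0

Checks: |UQ| = 6.500 ✓; ∠(UQ, QF) = 90.00° ✓; |QF| = 24.90 ✓; |KF| = 37.62 ✓.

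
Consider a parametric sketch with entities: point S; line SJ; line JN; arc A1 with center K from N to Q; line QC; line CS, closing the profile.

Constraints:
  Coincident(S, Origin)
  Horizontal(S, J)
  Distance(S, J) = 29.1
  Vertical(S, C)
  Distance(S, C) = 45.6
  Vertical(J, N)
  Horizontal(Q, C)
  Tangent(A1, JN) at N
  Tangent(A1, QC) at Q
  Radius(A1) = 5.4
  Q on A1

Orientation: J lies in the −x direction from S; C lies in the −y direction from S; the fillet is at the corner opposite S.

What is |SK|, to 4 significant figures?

46.67

SC is vertical with |SC| = 45.6 and C on the −y side, so C = (0.000, -45.60). The virtual corner opposite S is at (-29.10, -45.60). Since A1 is tangent to JN there, KN ⟂ JN and tangency of A1 to QC means the radius KQ is perpendicular to QC, with radius 5.4, so the center K sits 5.4 in from both sides at K = (-23.70, -40.20). Then |SK| = |K − S| = 46.67.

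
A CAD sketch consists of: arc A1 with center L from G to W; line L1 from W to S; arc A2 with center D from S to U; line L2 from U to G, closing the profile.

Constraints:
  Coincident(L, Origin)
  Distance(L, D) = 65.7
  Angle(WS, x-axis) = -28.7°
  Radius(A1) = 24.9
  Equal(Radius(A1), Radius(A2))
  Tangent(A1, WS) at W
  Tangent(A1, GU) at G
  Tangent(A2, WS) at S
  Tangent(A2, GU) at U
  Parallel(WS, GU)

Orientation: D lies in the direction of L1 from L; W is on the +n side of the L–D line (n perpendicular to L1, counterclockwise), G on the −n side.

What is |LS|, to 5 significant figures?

70.260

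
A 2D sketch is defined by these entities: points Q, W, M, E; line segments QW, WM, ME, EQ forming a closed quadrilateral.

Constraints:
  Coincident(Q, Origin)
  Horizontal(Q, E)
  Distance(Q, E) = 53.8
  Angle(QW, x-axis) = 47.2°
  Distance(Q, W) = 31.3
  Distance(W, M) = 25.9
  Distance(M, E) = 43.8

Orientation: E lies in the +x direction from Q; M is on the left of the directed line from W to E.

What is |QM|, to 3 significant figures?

57.2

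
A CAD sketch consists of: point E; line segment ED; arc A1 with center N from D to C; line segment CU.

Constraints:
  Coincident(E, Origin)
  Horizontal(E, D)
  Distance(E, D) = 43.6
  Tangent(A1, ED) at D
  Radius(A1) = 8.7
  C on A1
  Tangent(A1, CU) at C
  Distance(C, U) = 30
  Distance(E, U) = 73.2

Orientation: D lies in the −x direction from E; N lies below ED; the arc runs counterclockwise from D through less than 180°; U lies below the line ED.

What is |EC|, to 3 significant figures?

51.1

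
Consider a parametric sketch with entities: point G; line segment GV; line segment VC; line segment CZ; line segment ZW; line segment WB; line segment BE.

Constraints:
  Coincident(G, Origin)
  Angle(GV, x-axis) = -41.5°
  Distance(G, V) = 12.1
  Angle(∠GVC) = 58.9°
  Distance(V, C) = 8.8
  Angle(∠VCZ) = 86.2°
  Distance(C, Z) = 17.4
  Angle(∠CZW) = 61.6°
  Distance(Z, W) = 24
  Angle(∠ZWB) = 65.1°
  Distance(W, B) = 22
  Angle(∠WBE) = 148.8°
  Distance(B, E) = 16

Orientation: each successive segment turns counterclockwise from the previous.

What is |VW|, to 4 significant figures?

13.46

∠VCZ = 86.2° gives CZ at 173.4° from the x-axis; with |CZ| = 17.4, Z = (-6.634, 2.638). ∠CZW = 61.6° gives ZW at -68.20° from the x-axis; with |ZW| = 24.0, W = (2.279, -19.65). Then |VW| = |W − V| = 13.46.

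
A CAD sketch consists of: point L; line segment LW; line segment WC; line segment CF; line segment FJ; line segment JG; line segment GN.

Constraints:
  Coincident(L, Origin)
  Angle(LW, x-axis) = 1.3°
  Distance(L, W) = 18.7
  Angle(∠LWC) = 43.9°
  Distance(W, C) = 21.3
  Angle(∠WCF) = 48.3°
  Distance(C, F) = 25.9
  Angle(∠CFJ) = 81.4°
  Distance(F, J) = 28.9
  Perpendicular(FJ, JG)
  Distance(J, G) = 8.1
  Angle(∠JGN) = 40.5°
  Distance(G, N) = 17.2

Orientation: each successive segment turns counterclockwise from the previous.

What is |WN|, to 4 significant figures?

14.20

L is at the origin; LW runs at 1.3° with length 18.7, so W = (18.70, 0.4243). ∠LWC = 43.9° gives WC at 137.4° from the x-axis; with |WC| = 21.3, C = (3.016, 14.84). ∠WCF = 48.3° gives CF at -90.90° from the x-axis; with |CF| = 25.9, F = (2.609, -11.06). ∠CFJ = 81.4° gives FJ at 7.700° from the x-axis; with |FJ| = 28.9, J = (31.25, -7.183). The perpendicularity gives JG at right angles to FJ, so JG runs at 97.70°; with |JG| = 8.1, G = (30.16, 0.8441). ∠JGN = 40.5° gives GN at -122.8° from the x-axis; with |GN| = 17.2, N = (20.85, -13.61). Then |WN| = |N − W| = 14.20.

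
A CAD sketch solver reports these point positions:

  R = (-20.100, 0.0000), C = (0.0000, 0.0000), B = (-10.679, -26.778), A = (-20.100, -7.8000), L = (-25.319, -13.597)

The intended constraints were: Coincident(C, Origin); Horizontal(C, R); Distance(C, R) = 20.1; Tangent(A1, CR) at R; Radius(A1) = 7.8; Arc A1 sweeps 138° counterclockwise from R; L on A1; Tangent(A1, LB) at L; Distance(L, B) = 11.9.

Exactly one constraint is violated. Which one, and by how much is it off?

Distance(L, B) = 11.9 — off by 7.80.

C = (0.00, 0.00) ✓; C.y = 0.00, R.y = 0.00 ✓; |CR| = 20.10 ✓; ∠(AR, RC) = 90.00° ✓; |AR| = 7.800 ✓; bearing(A→L) − bearing(A→R) = 138.0° ✓; |AL| = 7.800 ✓; ∠(AL, LB) = 90.00° ✓; |LB| = 19.70 ✗.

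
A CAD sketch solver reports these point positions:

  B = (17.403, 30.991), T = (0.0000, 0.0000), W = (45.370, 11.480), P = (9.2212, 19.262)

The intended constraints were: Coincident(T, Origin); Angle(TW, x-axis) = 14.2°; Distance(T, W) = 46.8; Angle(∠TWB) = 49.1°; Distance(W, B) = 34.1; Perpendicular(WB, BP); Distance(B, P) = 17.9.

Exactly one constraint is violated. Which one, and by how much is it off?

Distance(B, P) = 17.9 — off by 3.60.

T = (0.00, 0.00) ✓; TW at 14.20° ✓; |TW| = 46.80 ✓; ∠TWB = 49.10° ✓; |WB| = 34.10 ✓; ∠(WB, BP) = 90.00° ✓; |BP| = 14.30 ✗.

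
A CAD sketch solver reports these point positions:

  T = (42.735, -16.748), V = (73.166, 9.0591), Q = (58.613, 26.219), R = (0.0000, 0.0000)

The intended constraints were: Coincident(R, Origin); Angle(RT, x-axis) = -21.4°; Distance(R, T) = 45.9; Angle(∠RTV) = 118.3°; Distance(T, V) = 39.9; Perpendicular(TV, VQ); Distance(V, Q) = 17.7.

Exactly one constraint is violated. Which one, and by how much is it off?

Distance(V, Q) = 17.7 — off by 4.80.

R = (0.00, 0.00) ✓; RT at -21.40° ✓; |RT| = 45.90 ✓; ∠RTV = 118.3° ✓; |TV| = 39.90 ✓; ∠(TV, VQ) = 90.00° ✓; |VQ| = 22.50 ✗.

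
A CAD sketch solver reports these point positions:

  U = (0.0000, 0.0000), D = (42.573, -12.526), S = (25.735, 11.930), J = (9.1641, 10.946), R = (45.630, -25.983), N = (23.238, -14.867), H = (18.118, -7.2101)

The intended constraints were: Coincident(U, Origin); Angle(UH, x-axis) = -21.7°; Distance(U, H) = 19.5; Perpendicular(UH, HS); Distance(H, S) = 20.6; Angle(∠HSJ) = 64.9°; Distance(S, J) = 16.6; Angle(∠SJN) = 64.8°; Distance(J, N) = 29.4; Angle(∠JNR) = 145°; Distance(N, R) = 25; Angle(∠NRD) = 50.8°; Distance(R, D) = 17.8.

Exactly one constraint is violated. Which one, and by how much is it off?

Distance(R, D) = 17.8 — off by 4.00.

U = (0.00, 0.00) ✓; UH at -21.70° ✓; |UH| = 19.50 ✓; ∠(UH, HS) = 90.00° ✓; |HS| = 20.60 ✓; ∠HSJ = 64.90° ✓; |SJ| = 16.60 ✓; ∠SJN = 64.80° ✓; |JN| = 29.40 ✓; ∠JNR = 145.0° ✓; |NR| = 25.00 ✓; ∠NRD = 50.80° ✓; |RD| = 13.80 ✗.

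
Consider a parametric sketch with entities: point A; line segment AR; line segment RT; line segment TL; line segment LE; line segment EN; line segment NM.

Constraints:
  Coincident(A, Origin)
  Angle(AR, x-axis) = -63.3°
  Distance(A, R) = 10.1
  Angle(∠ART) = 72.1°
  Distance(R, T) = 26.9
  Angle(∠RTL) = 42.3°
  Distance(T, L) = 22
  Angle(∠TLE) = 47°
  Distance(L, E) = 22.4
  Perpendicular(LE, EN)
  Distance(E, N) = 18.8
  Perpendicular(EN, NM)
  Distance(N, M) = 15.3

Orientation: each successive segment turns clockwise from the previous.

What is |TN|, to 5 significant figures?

7.8770

∠TLE = 47.0° gives LE at -81.900° from the x-axis; with |LE| = 22.4, E = (-5.0738, -18.194). LE ⟂ EN, so EN runs at -171.90°; with |EN| = 18.8, N = (-23.686, -20.842). Then |TN| = |N − T| = 7.8770.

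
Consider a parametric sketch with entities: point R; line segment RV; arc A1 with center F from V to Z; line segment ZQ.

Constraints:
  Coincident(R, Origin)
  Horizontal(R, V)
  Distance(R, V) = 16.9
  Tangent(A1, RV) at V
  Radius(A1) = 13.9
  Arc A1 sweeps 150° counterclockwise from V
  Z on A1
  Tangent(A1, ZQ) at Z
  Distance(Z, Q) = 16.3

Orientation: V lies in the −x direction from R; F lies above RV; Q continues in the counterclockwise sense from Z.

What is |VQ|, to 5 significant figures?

34.833

On A1, V sits at bearing -90° from F; a 150° counterclockwise sweep puts Z at bearing 60°, so Z = F + 13.9·(cos 60°, sin 60°) = (-9.9500, 25.938). A1 meets ZQ tangentially, so FZ is at right angles to ZQ, so ZQ runs along (−sin 60°, cos 60°); with |ZQ| = 16.3, Q = (-24.066, 34.088). Then |VQ| = |Q − V| = 34.833.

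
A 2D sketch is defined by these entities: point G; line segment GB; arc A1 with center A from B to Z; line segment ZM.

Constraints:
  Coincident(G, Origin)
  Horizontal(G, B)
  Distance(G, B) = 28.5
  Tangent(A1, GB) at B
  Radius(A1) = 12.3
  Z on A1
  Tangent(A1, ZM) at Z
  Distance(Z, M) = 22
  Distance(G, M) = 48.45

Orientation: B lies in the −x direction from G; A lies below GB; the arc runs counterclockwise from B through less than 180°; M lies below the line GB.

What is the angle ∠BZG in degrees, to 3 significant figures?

33.5°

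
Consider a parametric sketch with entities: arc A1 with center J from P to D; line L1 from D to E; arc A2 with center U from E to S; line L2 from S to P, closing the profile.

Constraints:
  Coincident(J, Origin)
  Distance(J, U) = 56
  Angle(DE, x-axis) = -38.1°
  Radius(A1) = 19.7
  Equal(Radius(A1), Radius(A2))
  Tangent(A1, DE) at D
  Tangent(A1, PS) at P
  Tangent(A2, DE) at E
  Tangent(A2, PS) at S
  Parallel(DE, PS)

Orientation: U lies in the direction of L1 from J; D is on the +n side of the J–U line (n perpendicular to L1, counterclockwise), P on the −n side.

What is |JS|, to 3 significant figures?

59.4

The slot axis is L1's direction at -38.1°, so u = (cos -38.1°, sin -38.1°) = (0.787, -0.617) and n = (−sin -38.1°, cos -38.1°) = (0.617, 0.787). J is at the origin and U lies 56.0 along u from J, so U = 56.0·u = (44.1, -34.6). Tangency of A1 to both parallel lines with radius 19.7 puts D and P at J ± 19.7·n: D = (12.2, 15.5), P = (-12.2, -15.5). Equal radii place E and S the same way about U: E = U + 19.7·n = (56.2, -19.1), S = U − 19.7·n = (31.9, -50.1). Then |JS| = |S − J| = 59.4.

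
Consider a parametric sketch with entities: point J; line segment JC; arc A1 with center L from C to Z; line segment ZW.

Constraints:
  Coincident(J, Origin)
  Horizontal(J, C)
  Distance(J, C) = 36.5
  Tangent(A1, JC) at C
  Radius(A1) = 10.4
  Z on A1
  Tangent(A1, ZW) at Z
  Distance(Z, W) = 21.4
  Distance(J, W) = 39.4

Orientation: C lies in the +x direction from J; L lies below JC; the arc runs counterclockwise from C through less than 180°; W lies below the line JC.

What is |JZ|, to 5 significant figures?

27.832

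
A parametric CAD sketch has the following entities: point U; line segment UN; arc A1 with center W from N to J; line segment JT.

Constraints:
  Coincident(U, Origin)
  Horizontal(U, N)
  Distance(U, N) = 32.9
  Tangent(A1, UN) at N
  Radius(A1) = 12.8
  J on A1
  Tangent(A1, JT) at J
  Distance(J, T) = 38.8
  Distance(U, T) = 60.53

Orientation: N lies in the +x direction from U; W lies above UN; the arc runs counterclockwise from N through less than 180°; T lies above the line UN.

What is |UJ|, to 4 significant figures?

48.09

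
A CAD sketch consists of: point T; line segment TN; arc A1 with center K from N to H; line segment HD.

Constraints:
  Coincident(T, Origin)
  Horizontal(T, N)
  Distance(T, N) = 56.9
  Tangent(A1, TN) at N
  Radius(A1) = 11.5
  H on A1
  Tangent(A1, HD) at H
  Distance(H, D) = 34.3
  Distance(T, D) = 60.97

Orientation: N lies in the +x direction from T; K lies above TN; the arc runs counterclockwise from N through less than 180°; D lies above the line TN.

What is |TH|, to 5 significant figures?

68.098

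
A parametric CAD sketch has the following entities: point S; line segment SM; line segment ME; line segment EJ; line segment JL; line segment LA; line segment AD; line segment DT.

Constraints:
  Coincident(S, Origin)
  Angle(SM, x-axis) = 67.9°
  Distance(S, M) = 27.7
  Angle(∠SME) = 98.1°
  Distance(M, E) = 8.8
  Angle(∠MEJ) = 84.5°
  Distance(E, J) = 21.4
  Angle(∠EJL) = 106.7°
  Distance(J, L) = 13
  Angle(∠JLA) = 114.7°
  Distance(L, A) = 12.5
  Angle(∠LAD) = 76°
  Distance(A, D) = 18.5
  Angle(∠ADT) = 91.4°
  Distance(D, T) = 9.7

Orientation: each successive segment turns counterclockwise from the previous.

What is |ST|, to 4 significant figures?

16.47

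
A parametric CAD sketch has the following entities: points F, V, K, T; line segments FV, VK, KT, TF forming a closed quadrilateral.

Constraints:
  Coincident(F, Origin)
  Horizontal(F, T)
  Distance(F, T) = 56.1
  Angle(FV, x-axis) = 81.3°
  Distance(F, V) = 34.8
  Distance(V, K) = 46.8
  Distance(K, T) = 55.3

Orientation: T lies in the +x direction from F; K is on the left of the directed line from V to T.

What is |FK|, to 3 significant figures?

72.4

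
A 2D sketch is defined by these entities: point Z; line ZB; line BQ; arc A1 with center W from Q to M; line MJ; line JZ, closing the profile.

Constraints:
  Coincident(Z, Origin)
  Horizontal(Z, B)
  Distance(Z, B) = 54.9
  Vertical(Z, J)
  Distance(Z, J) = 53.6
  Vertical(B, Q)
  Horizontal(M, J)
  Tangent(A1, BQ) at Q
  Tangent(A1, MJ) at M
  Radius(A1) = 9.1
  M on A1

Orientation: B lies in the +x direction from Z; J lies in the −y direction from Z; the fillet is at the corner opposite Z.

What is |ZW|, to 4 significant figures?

63.86

Z is at the origin; ZB is horizontal with |ZB| = 54.9 and B on the +x side, so B = (54.90, 0.000). ZJ is vertical with |ZJ| = 53.6 and J on the −y side, so J = (0.000, -53.60). The virtual corner opposite Z is at (54.90, -53.60). The tangent condition forces WQ to be normal to BQ and the tangent condition forces WM to be normal to MJ, with radius 9.1, so the center W sits 9.1 in from both sides at W = (45.80, -44.50). Then |ZW| = |W − Z| = 63.86.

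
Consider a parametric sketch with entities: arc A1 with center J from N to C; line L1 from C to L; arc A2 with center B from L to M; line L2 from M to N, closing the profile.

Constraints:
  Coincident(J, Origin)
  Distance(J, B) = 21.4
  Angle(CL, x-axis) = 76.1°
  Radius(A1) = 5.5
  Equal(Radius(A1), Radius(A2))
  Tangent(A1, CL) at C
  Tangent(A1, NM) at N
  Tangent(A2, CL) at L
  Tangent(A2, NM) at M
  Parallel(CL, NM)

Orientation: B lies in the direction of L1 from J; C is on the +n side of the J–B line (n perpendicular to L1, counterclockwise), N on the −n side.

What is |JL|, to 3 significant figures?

22.1

The slot axis is L1's direction at 76.1°, so u = (cos 76.1°, sin 76.1°) = (0.240, 0.971) and n = (−sin 76.1°, cos 76.1°) = (-0.971, 0.240). J is at the origin and B lies 21.4 along u from J, so B = 21.4·u = (5.14, 20.8). Tangency of A1 to both parallel lines with radius 5.5 puts C and N at J ± 5.5·n: C = (-5.34, 1.32), N = (5.34, -1.32). Equal radii place L and M the same way about B: L = B + 5.5·n = (-0.198, 22.1), M = B − 5.5·n = (10.5, 19.5). Then |JL| = |L − J| = 22.1.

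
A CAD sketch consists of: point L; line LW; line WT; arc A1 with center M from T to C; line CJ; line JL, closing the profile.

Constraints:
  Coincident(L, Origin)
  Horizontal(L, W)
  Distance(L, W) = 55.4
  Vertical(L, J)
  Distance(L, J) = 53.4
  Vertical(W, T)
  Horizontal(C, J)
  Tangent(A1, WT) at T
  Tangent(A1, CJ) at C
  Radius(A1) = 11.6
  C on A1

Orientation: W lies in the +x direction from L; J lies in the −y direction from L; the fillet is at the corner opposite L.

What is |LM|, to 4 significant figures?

60.54

L is at the origin; LW is horizontal with |LW| = 55.4 and W on the +x side, so W = (55.40, 0.000). L and J share the same x with |LJ| = 53.4 and J on the −y side, so J = (0.000, -53.40). The virtual corner opposite L is at (55.40, -53.40). Tangency of A1 to WT means the radius MT is perpendicular to WT and the tangent condition forces MC to be normal to CJ, with radius 11.6, so the center M sits 11.6 in from both sides at M = (43.80, -41.80). Then |LM| = |M − L| = 60.54.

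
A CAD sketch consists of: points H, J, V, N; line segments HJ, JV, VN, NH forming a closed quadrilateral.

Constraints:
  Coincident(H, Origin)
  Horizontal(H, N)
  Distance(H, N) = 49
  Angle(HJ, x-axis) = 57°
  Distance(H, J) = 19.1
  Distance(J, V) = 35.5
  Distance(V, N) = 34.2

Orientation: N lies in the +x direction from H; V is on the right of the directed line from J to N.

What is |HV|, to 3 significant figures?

27.0

H is at the origin; H and N share the same y with |HN| = 49.0 and N in +x, so N = (49.0, 0). HJ runs at 57.0° with |HJ| = 19.1, so J = (10.4, 16.0). V is determined by |JV| = 35.5 and |VN| = 34.2 together: it lies at the intersection of circle(J, 35.5) and circle(N, 34.2). With |JN| = 41.8, the foot of the radical line on JN is 22.0 from J and the perpendicular offset is √(35.5² − 22.0²) = 27.9. Taking the right-of-JN solution: V = (20.0, -18.2).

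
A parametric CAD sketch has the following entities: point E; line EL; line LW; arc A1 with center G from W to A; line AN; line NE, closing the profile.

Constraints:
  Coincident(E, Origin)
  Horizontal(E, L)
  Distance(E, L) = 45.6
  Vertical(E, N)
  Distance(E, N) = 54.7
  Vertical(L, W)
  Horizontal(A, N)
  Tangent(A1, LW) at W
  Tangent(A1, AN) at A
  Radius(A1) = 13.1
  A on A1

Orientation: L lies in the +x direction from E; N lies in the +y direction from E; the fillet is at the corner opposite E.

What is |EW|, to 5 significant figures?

61.725

E is at the origin; E and L share the same y with |EL| = 45.6 and L on the +x side, so L = (45.600, 0.0000). EN is vertical with |EN| = 54.7 and N on the +y side, so N = (0.0000, 54.700). The virtual corner opposite E is at (45.600, 54.700). The tangent condition forces GW to be normal to LW and the tangent condition forces GA to be normal to AN, with radius 13.1, so the center G sits 13.1 in from both sides at G = (32.500, 41.600). That places the tangent points at W = (45.600, 41.600) on LW and A = (32.500, 54.700) on AN. Then |EW| = |W − E| = 61.725.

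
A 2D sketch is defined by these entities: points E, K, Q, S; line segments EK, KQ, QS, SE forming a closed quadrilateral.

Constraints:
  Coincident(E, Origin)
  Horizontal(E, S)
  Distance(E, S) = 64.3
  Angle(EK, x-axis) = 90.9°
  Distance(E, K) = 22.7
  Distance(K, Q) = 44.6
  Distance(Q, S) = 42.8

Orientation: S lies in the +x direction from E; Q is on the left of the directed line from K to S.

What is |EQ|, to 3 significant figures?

55.7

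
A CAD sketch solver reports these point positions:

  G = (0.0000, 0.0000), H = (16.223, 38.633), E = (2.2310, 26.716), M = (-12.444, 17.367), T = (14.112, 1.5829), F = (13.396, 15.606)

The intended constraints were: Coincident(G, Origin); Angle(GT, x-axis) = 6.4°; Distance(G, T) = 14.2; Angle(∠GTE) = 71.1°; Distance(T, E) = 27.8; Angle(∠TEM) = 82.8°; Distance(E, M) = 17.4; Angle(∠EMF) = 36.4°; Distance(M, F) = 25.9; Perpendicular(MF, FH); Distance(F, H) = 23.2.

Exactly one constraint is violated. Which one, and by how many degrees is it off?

Perpendicular(MF, FH) — off by 3.10°.

G = (0.00, 0.00) ✓; GT at 6.400° ✓; |GT| = 14.20 ✓; ∠GTE = 71.10° ✓; |TE| = 27.80 ✓; ∠TEM = 82.80° ✓; |EM| = 17.40 ✓; ∠EMF = 36.40° ✓; |MF| = 25.90 ✓; ∠(MF, FH) = 86.90° ✗; |FH| = 23.20 ✓.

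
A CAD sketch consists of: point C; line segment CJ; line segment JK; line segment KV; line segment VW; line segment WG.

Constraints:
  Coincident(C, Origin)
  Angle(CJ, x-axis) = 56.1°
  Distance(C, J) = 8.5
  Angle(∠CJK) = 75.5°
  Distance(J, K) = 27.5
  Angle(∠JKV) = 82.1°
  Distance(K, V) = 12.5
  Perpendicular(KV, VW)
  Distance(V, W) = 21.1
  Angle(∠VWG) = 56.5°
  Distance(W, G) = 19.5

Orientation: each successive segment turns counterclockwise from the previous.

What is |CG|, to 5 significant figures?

20.586

KV ⟂ VW, so VW runs at -11.500°; with |VW| = 21.1, W = (-3.0135, -0.26619). ∠VWG = 56.5° gives WG at 112.00° from the x-axis; with |WG| = 19.5, G = (-10.318, 17.814). Then |CG| = |G − C| = 20.586.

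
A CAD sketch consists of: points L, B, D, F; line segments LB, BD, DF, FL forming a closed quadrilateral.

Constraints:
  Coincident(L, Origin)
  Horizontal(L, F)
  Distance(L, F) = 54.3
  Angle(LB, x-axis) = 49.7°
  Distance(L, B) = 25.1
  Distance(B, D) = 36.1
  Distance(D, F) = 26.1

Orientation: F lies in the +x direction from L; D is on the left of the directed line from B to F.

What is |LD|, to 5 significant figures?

57.841

Checks: |LF| = 54.30 ✓; |LB| = 25.10 ✓; |BD| = 36.10 ✓; |DF| = 26.10 ✓.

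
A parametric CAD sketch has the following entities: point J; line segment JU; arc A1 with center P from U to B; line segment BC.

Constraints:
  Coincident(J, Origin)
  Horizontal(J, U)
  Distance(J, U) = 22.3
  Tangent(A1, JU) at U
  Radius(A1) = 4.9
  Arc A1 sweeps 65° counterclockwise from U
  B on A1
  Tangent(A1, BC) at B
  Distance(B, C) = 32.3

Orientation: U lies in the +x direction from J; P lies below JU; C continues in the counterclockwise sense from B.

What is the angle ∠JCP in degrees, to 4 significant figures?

41.09°

On A1, U sits at bearing 90° from P; a 65° counterclockwise sweep puts B at bearing 155°, so B = P + 4.9·(cos 155°, sin 155°) = (17.86, -2.829). Since A1 is tangent to BC there, PB ⟂ BC, so BC runs along (−sin 155°, cos 155°); with |BC| = 32.3, C = (4.209, -32.10). Then cos ∠JCP = CJ·CP / (|CJ||CP|), giving 41.09°.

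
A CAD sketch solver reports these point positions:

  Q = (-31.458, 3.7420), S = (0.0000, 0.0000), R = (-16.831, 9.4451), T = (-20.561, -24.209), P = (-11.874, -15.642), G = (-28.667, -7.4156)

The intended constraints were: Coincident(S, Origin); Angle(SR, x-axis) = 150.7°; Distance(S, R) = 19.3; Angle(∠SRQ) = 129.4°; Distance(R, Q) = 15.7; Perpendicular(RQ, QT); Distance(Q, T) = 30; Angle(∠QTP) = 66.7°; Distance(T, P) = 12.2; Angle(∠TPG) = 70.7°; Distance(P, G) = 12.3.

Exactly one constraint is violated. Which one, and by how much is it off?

Distance(P, G) = 12.3 — off by 6.40.

S = (0.00, 0.00) ✓; SR at 150.7° ✓; |SR| = 19.30 ✓; ∠SRQ = 129.4° ✓; |RQ| = 15.70 ✓; ∠(RQ, QT) = 90.00° ✓; |QT| = 30.00 ✓; ∠QTP = 66.70° ✓; |TP| = 12.20 ✓; ∠TPG = 70.70° ✓; |PG| = 18.70 ✗.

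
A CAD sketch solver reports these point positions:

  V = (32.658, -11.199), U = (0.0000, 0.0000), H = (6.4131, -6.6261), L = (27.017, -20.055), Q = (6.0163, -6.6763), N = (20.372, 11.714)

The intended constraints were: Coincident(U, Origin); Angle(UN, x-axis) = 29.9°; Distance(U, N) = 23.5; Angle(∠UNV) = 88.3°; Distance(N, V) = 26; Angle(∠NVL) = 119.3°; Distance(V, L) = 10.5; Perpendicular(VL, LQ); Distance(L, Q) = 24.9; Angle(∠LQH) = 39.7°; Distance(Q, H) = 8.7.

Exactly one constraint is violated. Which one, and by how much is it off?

Distance(Q, H) = 8.7 — off by 8.30.

U = (0.00, 0.00) ✓; UN at 29.90° ✓; |UN| = 23.50 ✓; ∠UNV = 88.30° ✓; |NV| = 26.00 ✓; ∠NVL = 119.3° ✓; |VL| = 10.50 ✓; ∠(VL, LQ) = 90.00° ✓; |LQ| = 24.90 ✓; ∠LQH = 39.71° ✓; |QH| = 0.4000 ✗.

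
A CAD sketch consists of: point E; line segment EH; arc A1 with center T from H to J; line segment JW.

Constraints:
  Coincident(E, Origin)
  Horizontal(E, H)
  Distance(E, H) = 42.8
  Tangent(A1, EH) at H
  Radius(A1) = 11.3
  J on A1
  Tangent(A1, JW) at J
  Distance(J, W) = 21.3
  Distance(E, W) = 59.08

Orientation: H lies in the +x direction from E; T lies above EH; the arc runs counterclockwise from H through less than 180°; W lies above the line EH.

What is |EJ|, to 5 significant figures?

55.563

E is at the origin; EH is horizontal with |EH| = 42.8 and H on the +x side, so H = (42.800, 0.0000). A1 meets EH tangentially, so TH is at right angles to EH, so T = H + (0, 11.3) = (42.800, 11.300). Since TJ ⟂ JW (tangency), |TW| = √(11.3² + 21.3²) = 24.112 regardless of where J sits on A1. So W lies on both circle(E, 59.08) and circle(T, 24.112); the above-EH intersection is W = (47.657, 34.918). J is the foot of the tangent from W: J = (53.644, 14.476).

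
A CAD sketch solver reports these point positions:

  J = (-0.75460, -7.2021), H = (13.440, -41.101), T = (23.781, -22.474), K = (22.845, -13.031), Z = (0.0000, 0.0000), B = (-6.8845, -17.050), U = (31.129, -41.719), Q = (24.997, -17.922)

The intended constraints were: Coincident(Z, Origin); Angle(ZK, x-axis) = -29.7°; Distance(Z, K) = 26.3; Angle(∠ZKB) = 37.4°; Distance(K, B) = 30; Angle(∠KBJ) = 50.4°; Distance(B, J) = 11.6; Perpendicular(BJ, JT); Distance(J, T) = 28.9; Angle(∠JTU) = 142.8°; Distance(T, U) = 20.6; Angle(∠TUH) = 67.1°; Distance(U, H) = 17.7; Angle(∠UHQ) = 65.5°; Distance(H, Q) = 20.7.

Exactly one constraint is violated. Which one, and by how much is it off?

Distance(H, Q) = 20.7 — off by 5.20.

Z = (0.00, 0.00) ✓; ZK at -29.70° ✓; |ZK| = 26.30 ✓; ∠ZKB = 37.40° ✓; |KB| = 30.00 ✓; ∠KBJ = 50.40° ✓; |BJ| = 11.60 ✓; ∠(BJ, JT) = 90.00° ✓; |JT| = 28.90 ✓; ∠JTU = 142.8° ✓; |TU| = 20.60 ✓; ∠TUH = 67.10° ✓; |UH| = 17.70 ✓; ∠UHQ = 65.50° ✓; |HQ| = 25.90 ✗.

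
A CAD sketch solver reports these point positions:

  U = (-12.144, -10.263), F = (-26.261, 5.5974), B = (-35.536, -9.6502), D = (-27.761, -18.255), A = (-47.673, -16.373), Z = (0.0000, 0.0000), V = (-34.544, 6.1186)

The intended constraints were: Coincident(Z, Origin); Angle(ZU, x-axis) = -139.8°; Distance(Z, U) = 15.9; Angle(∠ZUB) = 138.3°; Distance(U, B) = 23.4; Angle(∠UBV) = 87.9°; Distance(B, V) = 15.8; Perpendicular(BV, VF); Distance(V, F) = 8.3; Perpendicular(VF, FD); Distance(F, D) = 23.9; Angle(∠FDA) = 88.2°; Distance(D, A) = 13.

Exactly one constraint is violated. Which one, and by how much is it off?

Distance(D, A) = 13 — off by 7.00.

Z = (0.00, 0.00) ✓; ZU at -139.8° ✓; |ZU| = 15.90 ✓; ∠ZUB = 138.3° ✓; |UB| = 23.40 ✓; ∠UBV = 87.90° ✓; |BV| = 15.80 ✓; ∠(BV, VF) = 90.00° ✓; |VF| = 8.299 ✓; ∠(VF, FD) = 90.00° ✓; |FD| = 23.90 ✓; ∠FDA = 88.20° ✓; |DA| = 20.00 ✗.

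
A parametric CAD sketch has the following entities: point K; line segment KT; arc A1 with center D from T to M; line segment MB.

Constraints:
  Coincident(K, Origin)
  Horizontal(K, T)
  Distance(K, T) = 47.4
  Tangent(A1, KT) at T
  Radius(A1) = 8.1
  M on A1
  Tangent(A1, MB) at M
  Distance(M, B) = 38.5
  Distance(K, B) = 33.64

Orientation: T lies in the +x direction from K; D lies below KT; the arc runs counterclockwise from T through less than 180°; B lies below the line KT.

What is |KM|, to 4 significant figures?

41.64

Checks: |DM| = 8.100 ✓; ∠(DM, MB) = 90.00° ✓; |MB| = 38.50 ✓; |KB| = 33.64 ✓.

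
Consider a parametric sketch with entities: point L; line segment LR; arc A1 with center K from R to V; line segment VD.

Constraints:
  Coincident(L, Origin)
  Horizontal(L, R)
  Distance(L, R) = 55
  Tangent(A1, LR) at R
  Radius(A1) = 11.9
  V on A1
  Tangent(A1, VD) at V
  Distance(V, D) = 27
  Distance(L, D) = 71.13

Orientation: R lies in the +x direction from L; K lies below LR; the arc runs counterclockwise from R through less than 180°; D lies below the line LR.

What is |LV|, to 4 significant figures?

48.05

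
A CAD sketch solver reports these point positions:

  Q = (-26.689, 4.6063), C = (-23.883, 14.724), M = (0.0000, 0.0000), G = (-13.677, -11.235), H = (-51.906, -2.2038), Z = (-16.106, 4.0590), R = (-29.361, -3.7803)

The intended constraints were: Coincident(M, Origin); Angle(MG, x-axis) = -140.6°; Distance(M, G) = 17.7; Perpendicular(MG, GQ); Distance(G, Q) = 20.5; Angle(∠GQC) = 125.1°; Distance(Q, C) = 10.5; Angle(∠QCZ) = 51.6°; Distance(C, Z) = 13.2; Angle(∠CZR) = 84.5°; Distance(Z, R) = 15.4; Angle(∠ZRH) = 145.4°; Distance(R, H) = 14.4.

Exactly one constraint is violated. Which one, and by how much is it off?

Distance(R, H) = 14.4 — off by 8.20.

M = (0.00, 0.00) ✓; MG at -140.6° ✓; |MG| = 17.70 ✓; ∠(MG, GQ) = 90.00° ✓; |GQ| = 20.50 ✓; ∠GQC = 125.1° ✓; |QC| = 10.50 ✓; ∠QCZ = 51.60° ✓; |CZ| = 13.20 ✓; ∠CZR = 84.50° ✓; |ZR| = 15.40 ✓; ∠ZRH = 145.4° ✓; |RH| = 22.60 ✗.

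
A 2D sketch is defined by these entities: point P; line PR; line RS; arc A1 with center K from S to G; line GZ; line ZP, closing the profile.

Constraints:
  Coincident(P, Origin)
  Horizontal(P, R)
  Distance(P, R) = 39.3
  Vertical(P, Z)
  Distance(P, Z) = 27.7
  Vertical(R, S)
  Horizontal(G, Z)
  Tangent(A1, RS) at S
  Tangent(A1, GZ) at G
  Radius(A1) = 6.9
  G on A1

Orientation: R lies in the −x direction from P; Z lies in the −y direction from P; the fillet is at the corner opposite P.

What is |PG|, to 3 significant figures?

42.6

The virtual corner opposite P is at (-39.3, -27.7). The tangent condition forces KS to be normal to RS and the tangent condition forces KG to be normal to GZ, with radius 6.9, so the center K sits 6.9 in from both sides at K = (-32.4, -20.8). That places the tangent points at S = (-39.3, -20.8) on RS and G = (-32.4, -27.7) on GZ. Then |PG| = |G − P| = 42.6.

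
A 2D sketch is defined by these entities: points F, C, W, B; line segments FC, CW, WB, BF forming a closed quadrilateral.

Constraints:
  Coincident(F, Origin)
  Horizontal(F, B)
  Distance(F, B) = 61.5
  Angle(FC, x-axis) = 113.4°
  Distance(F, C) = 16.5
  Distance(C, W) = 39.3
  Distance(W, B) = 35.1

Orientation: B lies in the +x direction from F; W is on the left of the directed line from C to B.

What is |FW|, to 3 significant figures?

38.0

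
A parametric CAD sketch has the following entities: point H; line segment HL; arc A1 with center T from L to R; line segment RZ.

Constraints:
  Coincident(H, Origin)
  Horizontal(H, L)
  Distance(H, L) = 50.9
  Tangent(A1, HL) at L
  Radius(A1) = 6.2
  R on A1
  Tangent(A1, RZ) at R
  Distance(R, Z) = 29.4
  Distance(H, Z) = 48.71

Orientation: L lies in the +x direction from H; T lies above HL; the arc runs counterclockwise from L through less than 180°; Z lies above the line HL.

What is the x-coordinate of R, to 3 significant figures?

55.6

Checks: |TL| = 6.200 ✓; |TR| = 6.200 ✓; ∠(TR, RZ) = 90.00° ✓; |RZ| = 29.40 ✓; |HZ| = 48.71 ✓.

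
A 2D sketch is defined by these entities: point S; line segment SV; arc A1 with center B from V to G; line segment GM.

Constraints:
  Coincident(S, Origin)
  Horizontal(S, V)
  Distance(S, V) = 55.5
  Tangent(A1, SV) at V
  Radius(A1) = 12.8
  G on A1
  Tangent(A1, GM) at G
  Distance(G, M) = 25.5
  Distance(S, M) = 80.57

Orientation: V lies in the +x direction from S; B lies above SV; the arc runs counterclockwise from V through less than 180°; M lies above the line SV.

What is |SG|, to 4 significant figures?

69.00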